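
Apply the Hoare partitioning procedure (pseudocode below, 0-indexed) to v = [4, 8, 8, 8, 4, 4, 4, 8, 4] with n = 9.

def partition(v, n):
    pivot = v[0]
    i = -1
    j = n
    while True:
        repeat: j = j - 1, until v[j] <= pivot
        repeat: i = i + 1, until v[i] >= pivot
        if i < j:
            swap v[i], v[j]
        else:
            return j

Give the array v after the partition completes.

[4, 4, 4, 4, 8, 8, 8, 8, 4]

pivot = v[0] = 4; i = -1, j = 9
j→8 (v[8]=4≤4), i→0 (v[0]=4≥4); i<j, swap → [4, 8, 8, 8, 4, 4, 4, 8, 4]
j→6 (v[6]=4≤4), i→1 (v[1]=8≥4); i<j, swap → [4, 4, 8, 8, 4, 4, 8, 8, 4]
j→5 (v[5]=4≤4), i→2 (v[2]=8≥4); i<j, swap → [4, 4, 4, 8, 4, 8, 8, 8, 4]
j→4 (v[4]=4≤4), i→3 (v[3]=8≥4); i<j, swap → [4, 4, 4, 4, 8, 8, 8, 8, 4]
j→3, i→4; i≥j, return j=3. v = [4, 4, 4, 4, 8, 8, 8, 8, 4]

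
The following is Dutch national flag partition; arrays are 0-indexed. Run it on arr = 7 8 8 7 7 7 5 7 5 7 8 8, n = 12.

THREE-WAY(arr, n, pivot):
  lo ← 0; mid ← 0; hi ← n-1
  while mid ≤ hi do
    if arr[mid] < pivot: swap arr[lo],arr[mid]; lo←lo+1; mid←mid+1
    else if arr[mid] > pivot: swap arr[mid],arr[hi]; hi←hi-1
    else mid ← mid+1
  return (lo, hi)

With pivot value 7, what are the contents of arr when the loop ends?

pivot = 7; lo=0, mid=0, hi=11
arr[mid]=7=7: mid=1
arr[mid]=8>7: swap arr[1],arr[11]; hi=10 → 7 8 8 7 7 7 5 7 5 7 8 8
arr[mid]=8>7: swap arr[1],arr[10]; hi=9 → 7 8 8 7 7 7 5 7 5 7 8 8
arr[mid]=8>7: swap arr[1],arr[9]; hi=8 → 7 7 8 7 7 7 5 7 5 8 8 8
arr[mid]=7=7: mid=2
arr[mid]=8>7: swap arr[2],arr[8]; hi=7 → 7 7 5 7 7 7 5 7 8 8 8 8
arr[mid]=5<7: swap arr[0],arr[2]; lo=1,mid=3 → 5 7 7 7 7 7 5 7 8 8 8 8
arr[mid]=7=7: mid=4
arr[mid]=7=7: mid=5
arr[mid]=7=7: mid=6
arr[mid]=5<7: swap arr[1],arr[6]; lo=2,mid=7 → 5 5 7 7 7 7 7 7 8 8 8 8
arr[mid]=7=7: mid=8
end: lo=2, hi=7; arr = 5 5 7 7 7 7 7 7 8 8 8 8

5 5 7 7 7 7 7 7 8 8 8 8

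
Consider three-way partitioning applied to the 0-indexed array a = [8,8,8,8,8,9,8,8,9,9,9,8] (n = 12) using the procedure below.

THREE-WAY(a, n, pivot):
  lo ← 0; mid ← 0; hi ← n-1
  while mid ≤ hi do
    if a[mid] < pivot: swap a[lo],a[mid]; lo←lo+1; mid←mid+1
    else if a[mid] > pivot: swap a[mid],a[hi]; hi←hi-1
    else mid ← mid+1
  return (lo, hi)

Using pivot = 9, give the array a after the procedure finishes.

[8,8,8,8,8,8,8,8,9,9,9,9]

pivot = 9; lo=0, mid=0, hi=11
a[mid]=8<9: swap a[0],a[0]; lo=1,mid=1 → [8,8,8,8,8,9,8,8,9,9,9,8]
a[mid]=8<9: swap a[1],a[1]; lo=2,mid=2 → [8,8,8,8,8,9,8,8,9,9,9,8]
a[mid]=8<9: swap a[2],a[2]; lo=3,mid=3 → [8,8,8,8,8,9,8,8,9,9,9,8]
a[mid]=8<9: swap a[3],a[3]; lo=4,mid=4 → [8,8,8,8,8,9,8,8,9,9,9,8]
a[mid]=8<9: swap a[4],a[4]; lo=5,mid=5 → [8,8,8,8,8,9,8,8,9,9,9,8]
a[mid]=9=9: mid=6
a[mid]=8<9: swap a[5],a[6]; lo=6,mid=7 → [8,8,8,8,8,8,9,8,9,9,9,8]
a[mid]=8<9: swap a[6],a[7]; lo=7,mid=8 → [8,8,8,8,8,8,8,9,9,9,9,8]
a[mid]=9=9: mid=9
a[mid]=9=9: mid=10
a[mid]=9=9: mid=11
a[mid]=8<9: swap a[7],a[11]; lo=8,mid=12 → [8,8,8,8,8,8,8,8,9,9,9,9]
end: lo=8, hi=11; a = [8,8,8,8,8,8,8,8,9,9,9,9]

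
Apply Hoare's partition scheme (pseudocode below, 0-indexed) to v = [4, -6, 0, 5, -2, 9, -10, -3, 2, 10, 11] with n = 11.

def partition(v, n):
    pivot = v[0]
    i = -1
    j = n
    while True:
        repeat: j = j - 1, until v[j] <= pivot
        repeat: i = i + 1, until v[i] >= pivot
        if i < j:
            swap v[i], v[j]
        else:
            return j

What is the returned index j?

pivot=4
j stops at 8 (2), i stops at 0 (4); swap ⇒ [2, -6, 0, 5, -2, 9, -10, -3, 4, 10, 11]
j stops at 7 (-3), i stops at 3 (5); swap ⇒ [2, -6, 0, -3, -2, 9, -10, 5, 4, 10, 11]
j stops at 6 (-10), i stops at 5 (9); swap ⇒ [2, -6, 0, -3, -2, -10, 9, 5, 4, 10, 11]
j stops at 5, i stops at 6; i≥j ⇒ return 5. v=[2, -6, 0, -3, -2, -10, 9, 5, 4, 10, 11]

5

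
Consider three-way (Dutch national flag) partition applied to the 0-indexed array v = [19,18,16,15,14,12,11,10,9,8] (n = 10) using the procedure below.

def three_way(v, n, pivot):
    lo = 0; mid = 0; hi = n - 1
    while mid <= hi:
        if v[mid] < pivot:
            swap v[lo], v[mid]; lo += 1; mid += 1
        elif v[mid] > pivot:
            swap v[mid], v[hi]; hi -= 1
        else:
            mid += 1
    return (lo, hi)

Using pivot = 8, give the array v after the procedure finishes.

[8,16,15,14,12,11,10,9,18,19]

pivot = 8; lo=0, mid=0, hi=9
v[mid]=19>8: swap v[0],v[9]; hi=8 → [8,18,16,15,14,12,11,10,9,19]
v[mid]=8=8: mid=1
v[mid]=18>8: swap v[1],v[8]; hi=7 → [8,9,16,15,14,12,11,10,18,19]
v[mid]=9>8: swap v[1],v[7]; hi=6 → [8,10,16,15,14,12,11,9,18,19]
v[mid]=10>8: swap v[1],v[6]; hi=5 → [8,11,16,15,14,12,10,9,18,19]
v[mid]=11>8: swap v[1],v[5]; hi=4 → [8,12,16,15,14,11,10,9,18,19]
v[mid]=12>8: swap v[1],v[4]; hi=3 → [8,14,16,15,12,11,10,9,18,19]
v[mid]=14>8: swap v[1],v[3]; hi=2 → [8,15,16,14,12,11,10,9,18,19]
v[mid]=15>8: swap v[1],v[2]; hi=1 → [8,16,15,14,12,11,10,9,18,19]
v[mid]=16>8: swap v[1],v[1]; hi=0 → [8,16,15,14,12,11,10,9,18,19]
end: lo=0, hi=0; v = [8,16,15,14,12,11,10,9,18,19]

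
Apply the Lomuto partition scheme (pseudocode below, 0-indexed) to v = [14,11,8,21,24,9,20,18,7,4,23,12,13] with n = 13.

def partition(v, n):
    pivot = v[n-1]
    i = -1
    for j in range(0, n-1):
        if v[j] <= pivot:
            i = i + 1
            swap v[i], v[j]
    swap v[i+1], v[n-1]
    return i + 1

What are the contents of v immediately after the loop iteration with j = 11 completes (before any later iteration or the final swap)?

pivot=13, i=-1
j=0: 14>13, skip
j=1: 11≤13, i=0, swap(0,1) ⇒ [11,14,8,21,24,9,20,18,7,4,23,12,13]
j=2: 8≤13, i=1, swap(1,2) ⇒ [11,8,14,21,24,9,20,18,7,4,23,12,13]
j=3: 21>13, skip
j=4: 24>13, skip
j=5: 9≤13, i=2, swap(2,5) ⇒ [11,8,9,21,24,14,20,18,7,4,23,12,13]
j=6: 20>13, skip
j=7: 18>13, skip
j=8: 7≤13, i=3, swap(3,8) ⇒ [11,8,9,7,24,14,20,18,21,4,23,12,13]
j=9: 4≤13, i=4, swap(4,9) ⇒ [11,8,9,7,4,14,20,18,21,24,23,12,13]
j=10: 23>13, skip
j=11: 12≤13, i=5, swap(5,11) ⇒ [11,8,9,7,4,12,20,18,21,24,23,14,13]
(after j=11) v = [11,8,9,7,4,12,20,18,21,24,23,14,13]

[11,8,9,7,4,12,20,18,21,24,23,14,13]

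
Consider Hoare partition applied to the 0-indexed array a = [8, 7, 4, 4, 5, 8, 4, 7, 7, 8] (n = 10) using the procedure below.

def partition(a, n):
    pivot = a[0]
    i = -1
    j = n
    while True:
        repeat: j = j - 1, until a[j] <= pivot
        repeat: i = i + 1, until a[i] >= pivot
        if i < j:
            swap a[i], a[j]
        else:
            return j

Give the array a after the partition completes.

[8, 7, 4, 4, 5, 7, 4, 7, 8, 8]

pivot=8
j stops at 9 (8), i stops at 0 (8); swap ⇒ [8, 7, 4, 4, 5, 8, 4, 7, 7, 8]
j stops at 8 (7), i stops at 5 (8); swap ⇒ [8, 7, 4, 4, 5, 7, 4, 7, 8, 8]
j stops at 7, i stops at 8; i≥j ⇒ return 7. a=[8, 7, 4, 4, 5, 7, 4, 7, 8, 8]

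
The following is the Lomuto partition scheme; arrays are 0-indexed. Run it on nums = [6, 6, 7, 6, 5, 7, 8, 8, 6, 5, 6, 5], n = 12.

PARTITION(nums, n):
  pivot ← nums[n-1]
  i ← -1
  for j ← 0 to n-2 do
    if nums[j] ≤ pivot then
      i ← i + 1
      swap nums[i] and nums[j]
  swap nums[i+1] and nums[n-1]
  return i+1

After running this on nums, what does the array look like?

[5, 5, 5, 6, 6, 7, 8, 8, 6, 6, 6, 7]

pivot=5, i=-1
j=0: 6>5, skip
j=1: 6>5, skip
j=2: 7>5, skip
j=3: 6>5, skip
j=4: 5≤5, i=0, swap(0,4) ⇒ [5, 6, 7, 6, 6, 7, 8, 8, 6, 5, 6, 5]
j=5: 7>5, skip
j=6: 8>5, skip
j=7: 8>5, skip
j=8: 6>5, skip
j=9: 5≤5, i=1, swap(1,9) ⇒ [5, 5, 7, 6, 6, 7, 8, 8, 6, 6, 6, 5]
j=10: 6>5, skip
swap(2,11) ⇒ [5, 5, 5, 6, 6, 7, 8, 8, 6, 6, 6, 7]; return 2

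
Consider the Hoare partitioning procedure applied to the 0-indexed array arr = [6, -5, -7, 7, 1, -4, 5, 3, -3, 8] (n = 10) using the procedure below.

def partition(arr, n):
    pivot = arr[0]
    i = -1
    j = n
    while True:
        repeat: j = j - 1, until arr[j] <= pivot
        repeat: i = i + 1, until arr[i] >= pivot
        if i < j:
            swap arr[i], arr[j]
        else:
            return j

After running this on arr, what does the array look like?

pivot=6
j stops at 8 (-3), i stops at 0 (6); swap ⇒ [-3, -5, -7, 7, 1, -4, 5, 3, 6, 8]
j stops at 7 (3), i stops at 3 (7); swap ⇒ [-3, -5, -7, 3, 1, -4, 5, 7, 6, 8]
j stops at 6, i stops at 7; i≥j ⇒ return 6. arr=[-3, -5, -7, 3, 1, -4, 5, 7, 6, 8]

[-3, -5, -7, 3, 1, -4, 5, 7, 6, 8]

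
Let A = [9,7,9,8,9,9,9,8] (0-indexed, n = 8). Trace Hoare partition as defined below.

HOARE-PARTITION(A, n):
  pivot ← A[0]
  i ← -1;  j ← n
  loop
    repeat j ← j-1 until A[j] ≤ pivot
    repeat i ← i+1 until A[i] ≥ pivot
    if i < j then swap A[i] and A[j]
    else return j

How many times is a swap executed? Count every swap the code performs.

pivot=9
j stops at 7 (8), i stops at 0 (9); swap ⇒ [8,7,9,8,9,9,9,9]
j stops at 6 (9), i stops at 2 (9); swap ⇒ [8,7,9,8,9,9,9,9]
j stops at 5 (9), i stops at 4 (9); swap ⇒ [8,7,9,8,9,9,9,9]
j stops at 4, i stops at 5; i≥j ⇒ return 4. A=[8,7,9,8,9,9,9,9]

3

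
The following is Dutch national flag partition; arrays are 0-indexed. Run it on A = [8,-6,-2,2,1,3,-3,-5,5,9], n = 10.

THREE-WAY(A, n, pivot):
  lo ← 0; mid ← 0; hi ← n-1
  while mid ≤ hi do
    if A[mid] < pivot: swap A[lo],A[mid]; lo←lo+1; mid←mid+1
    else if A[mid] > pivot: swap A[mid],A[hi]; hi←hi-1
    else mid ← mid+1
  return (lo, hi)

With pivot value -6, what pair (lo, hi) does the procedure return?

lo=0 mid=0 hi=9
8>-6: swap(0,9), hi=8 ⇒ [9,-6,-2,2,1,3,-3,-5,5,8]
9>-6: swap(0,8), hi=7 ⇒ [5,-6,-2,2,1,3,-3,-5,9,8]
5>-6: swap(0,7), hi=6 ⇒ [-5,-6,-2,2,1,3,-3,5,9,8]
-5>-6: swap(0,6), hi=5 ⇒ [-3,-6,-2,2,1,3,-5,5,9,8]
-3>-6: swap(0,5), hi=4 ⇒ [3,-6,-2,2,1,-3,-5,5,9,8]
3>-6: swap(0,4), hi=3 ⇒ [1,-6,-2,2,3,-3,-5,5,9,8]
1>-6: swap(0,3), hi=2 ⇒ [2,-6,-2,1,3,-3,-5,5,9,8]
2>-6: swap(0,2), hi=1 ⇒ [-2,-6,2,1,3,-3,-5,5,9,8]
-2>-6: swap(0,1), hi=0 ⇒ [-6,-2,2,1,3,-3,-5,5,9,8]
-6=-6: mid=1
done. lo=0 hi=0; A=[-6,-2,2,1,3,-3,-5,5,9,8]

(0, 0)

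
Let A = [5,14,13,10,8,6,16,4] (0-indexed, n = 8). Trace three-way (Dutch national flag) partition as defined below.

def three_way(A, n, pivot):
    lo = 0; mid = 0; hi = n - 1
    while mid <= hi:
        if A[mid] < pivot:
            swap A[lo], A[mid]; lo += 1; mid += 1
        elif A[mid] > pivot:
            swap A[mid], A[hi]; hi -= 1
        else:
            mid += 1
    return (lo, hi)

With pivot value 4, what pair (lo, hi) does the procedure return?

(0, 0)

lo=0 mid=0 hi=7
5>4: swap(0,7), hi=6 ⇒ [4,14,13,10,8,6,16,5]
4=4: mid=1
14>4: swap(1,6), hi=5 ⇒ [4,16,13,10,8,6,14,5]
16>4: swap(1,5), hi=4 ⇒ [4,6,13,10,8,16,14,5]
6>4: swap(1,4), hi=3 ⇒ [4,8,13,10,6,16,14,5]
8>4: swap(1,3), hi=2 ⇒ [4,10,13,8,6,16,14,5]
10>4: swap(1,2), hi=1 ⇒ [4,13,10,8,6,16,14,5]
13>4: swap(1,1), hi=0 ⇒ [4,13,10,8,6,16,14,5]
done. lo=0 hi=0; A=[4,13,10,8,6,16,14,5]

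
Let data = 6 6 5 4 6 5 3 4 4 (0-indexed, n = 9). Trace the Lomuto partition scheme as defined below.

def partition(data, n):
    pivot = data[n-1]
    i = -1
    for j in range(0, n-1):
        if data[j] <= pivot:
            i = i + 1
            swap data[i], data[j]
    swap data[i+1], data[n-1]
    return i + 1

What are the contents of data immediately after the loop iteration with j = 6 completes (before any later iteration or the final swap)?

pivot = data[8] = 4; i = -1
j=0: data[0]=6 > 4 → no swap
j=1: data[1]=6 > 4 → no swap
j=2: data[2]=5 > 4 → no swap
j=3: data[3]=4 ≤ 4 → i=0, swap data[0],data[3] → 4 6 5 6 6 5 3 4 4
j=4: data[4]=6 > 4 → no swap
j=5: data[5]=5 > 4 → no swap
j=6: data[6]=3 ≤ 4 → i=1, swap data[1],data[6] → 4 3 5 6 6 5 6 4 4
(after j=6) data = 4 3 5 6 6 5 6 4 4

4 3 5 6 6 5 6 4 4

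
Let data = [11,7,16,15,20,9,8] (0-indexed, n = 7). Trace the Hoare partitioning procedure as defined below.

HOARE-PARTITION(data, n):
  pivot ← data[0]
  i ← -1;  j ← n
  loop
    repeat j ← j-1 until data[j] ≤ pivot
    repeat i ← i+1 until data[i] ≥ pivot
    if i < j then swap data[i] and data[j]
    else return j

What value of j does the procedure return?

2

pivot=11
j stops at 6 (8), i stops at 0 (11); swap ⇒ [8,7,16,15,20,9,11]
j stops at 5 (9), i stops at 2 (16); swap ⇒ [8,7,9,15,20,16,11]
j stops at 2, i stops at 3; i≥j ⇒ return 2. data=[8,7,9,15,20,16,11]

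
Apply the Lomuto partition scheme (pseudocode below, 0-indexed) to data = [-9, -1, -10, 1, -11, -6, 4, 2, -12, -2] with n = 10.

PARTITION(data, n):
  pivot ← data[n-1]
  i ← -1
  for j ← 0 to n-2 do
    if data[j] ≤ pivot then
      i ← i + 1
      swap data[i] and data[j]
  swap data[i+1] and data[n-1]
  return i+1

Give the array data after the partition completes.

[-9, -10, -11, -6, -12, -2, 4, 2, -1, 1]

pivot=-2, i=-1
j=0: -9≤-2, i=0, swap(0,0) ⇒ [-9, -1, -10, 1, -11, -6, 4, 2, -12, -2]
j=1: -1>-2, skip
j=2: -10≤-2, i=1, swap(1,2) ⇒ [-9, -10, -1, 1, -11, -6, 4, 2, -12, -2]
j=3: 1>-2, skip
j=4: -11≤-2, i=2, swap(2,4) ⇒ [-9, -10, -11, 1, -1, -6, 4, 2, -12, -2]
j=5: -6≤-2, i=3, swap(3,5) ⇒ [-9, -10, -11, -6, -1, 1, 4, 2, -12, -2]
j=6: 4>-2, skip
j=7: 2>-2, skip
j=8: -12≤-2, i=4, swap(4,8) ⇒ [-9, -10, -11, -6, -12, 1, 4, 2, -1, -2]
swap(5,9) ⇒ [-9, -10, -11, -6, -12, -2, 4, 2, -1, 1]; return 5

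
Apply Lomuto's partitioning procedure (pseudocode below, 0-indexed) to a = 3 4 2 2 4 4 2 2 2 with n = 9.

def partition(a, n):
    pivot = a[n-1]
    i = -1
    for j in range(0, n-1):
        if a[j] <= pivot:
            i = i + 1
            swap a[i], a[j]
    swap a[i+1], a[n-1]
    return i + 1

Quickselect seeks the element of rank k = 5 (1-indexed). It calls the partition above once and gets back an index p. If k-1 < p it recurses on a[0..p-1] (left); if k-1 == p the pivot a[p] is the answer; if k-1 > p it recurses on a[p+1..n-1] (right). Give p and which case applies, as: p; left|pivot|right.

4; pivot

pivot = a[8] = 2; i = -1
j=0: a[0]=3 > 2 → no swap
j=1: a[1]=4 > 2 → no swap
j=2: a[2]=2 ≤ 2 → i=0, swap a[0],a[2] → 2 4 3 2 4 4 2 2 2
j=3: a[3]=2 ≤ 2 → i=1, swap a[1],a[3] → 2 2 3 4 4 4 2 2 2
j=4: a[4]=4 > 2 → no swap
j=5: a[5]=4 > 2 → no swap
j=6: a[6]=2 ≤ 2 → i=2, swap a[2],a[6] → 2 2 2 4 4 4 3 2 2
j=7: a[7]=2 ≤ 2 → i=3, swap a[3],a[7] → 2 2 2 2 4 4 3 4 2
final swap a[4],a[8] → 2 2 2 2 2 4 3 4 4; return 4
p = 4; k-1 = 4 == 4 ⇒ pivot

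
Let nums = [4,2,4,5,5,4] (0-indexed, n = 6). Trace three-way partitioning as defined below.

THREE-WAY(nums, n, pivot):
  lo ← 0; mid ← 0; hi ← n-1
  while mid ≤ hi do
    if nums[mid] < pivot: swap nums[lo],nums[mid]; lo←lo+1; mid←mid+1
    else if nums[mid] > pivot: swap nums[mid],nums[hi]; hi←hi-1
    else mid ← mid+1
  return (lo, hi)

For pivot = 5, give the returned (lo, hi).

(4, 5)

lo=0 mid=0 hi=5
4<5: swap(0,0), lo=1 mid=1 ⇒ [4,2,4,5,5,4]
2<5: swap(1,1), lo=2 mid=2 ⇒ [4,2,4,5,5,4]
4<5: swap(2,2), lo=3 mid=3 ⇒ [4,2,4,5,5,4]
5=5: mid=4
5=5: mid=5
4<5: swap(3,5), lo=4 mid=6 ⇒ [4,2,4,4,5,5]
done. lo=4 hi=5; nums=[4,2,4,4,5,5]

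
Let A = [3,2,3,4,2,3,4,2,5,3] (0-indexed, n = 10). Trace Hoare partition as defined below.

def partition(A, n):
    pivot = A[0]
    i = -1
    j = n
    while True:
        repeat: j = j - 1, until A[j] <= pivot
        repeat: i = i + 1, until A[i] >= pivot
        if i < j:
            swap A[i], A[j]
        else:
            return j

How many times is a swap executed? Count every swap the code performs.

pivot=3
j stops at 9 (3), i stops at 0 (3); swap ⇒ [3,2,3,4,2,3,4,2,5,3]
j stops at 7 (2), i stops at 2 (3); swap ⇒ [3,2,2,4,2,3,4,3,5,3]
j stops at 5 (3), i stops at 3 (4); swap ⇒ [3,2,2,3,2,4,4,3,5,3]
j stops at 4, i stops at 5; i≥j ⇒ return 4. A=[3,2,2,3,2,4,4,3,5,3]

3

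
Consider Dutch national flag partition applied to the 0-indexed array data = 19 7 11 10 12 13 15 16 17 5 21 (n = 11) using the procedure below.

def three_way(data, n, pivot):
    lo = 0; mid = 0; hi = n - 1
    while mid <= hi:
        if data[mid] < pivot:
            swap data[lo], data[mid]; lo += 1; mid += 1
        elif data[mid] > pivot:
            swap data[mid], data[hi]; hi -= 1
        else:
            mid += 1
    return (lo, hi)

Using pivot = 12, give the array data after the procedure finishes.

pivot = 12; lo=0, mid=0, hi=10
data[mid]=19>12: swap data[0],data[10]; hi=9 → 21 7 11 10 12 13 15 16 17 5 19
data[mid]=21>12: swap data[0],data[9]; hi=8 → 5 7 11 10 12 13 15 16 17 21 19
data[mid]=5<12: swap data[0],data[0]; lo=1,mid=1 → 5 7 11 10 12 13 15 16 17 21 19
data[mid]=7<12: swap data[1],data[1]; lo=2,mid=2 → 5 7 11 10 12 13 15 16 17 21 19
data[mid]=11<12: swap data[2],data[2]; lo=3,mid=3 → 5 7 11 10 12 13 15 16 17 21 19
data[mid]=10<12: swap data[3],data[3]; lo=4,mid=4 → 5 7 11 10 12 13 15 16 17 21 19
data[mid]=12=12: mid=5
data[mid]=13>12: swap data[5],data[8]; hi=7 → 5 7 11 10 12 17 15 16 13 21 19
data[mid]=17>12: swap data[5],data[7]; hi=6 → 5 7 11 10 12 16 15 17 13 21 19
data[mid]=16>12: swap data[5],data[6]; hi=5 → 5 7 11 10 12 15 16 17 13 21 19
data[mid]=15>12: swap data[5],data[5]; hi=4 → 5 7 11 10 12 15 16 17 13 21 19
end: lo=4, hi=4; data = 5 7 11 10 12 15 16 17 13 21 19

5 7 11 10 12 15 16 17 13 21 19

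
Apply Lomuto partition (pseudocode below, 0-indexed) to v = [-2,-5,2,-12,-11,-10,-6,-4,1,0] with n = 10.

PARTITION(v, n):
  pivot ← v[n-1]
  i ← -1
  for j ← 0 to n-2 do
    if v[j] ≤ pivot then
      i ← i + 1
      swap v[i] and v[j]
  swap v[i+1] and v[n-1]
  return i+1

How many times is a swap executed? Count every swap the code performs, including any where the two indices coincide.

8

pivot = v[9] = 0; i = -1
j=0: v[0]=-2 ≤ 0 → i=0, swap v[0],v[0] (no change) → [-2,-5,2,-12,-11,-10,-6,-4,1,0]
j=1: v[1]=-5 ≤ 0 → i=1, swap v[1],v[1] (no change) → [-2,-5,2,-12,-11,-10,-6,-4,1,0]
j=2: v[2]=2 > 0 → no swap
j=3: v[3]=-12 ≤ 0 → i=2, swap v[2],v[3] → [-2,-5,-12,2,-11,-10,-6,-4,1,0]
j=4: v[4]=-11 ≤ 0 → i=3, swap v[3],v[4] → [-2,-5,-12,-11,2,-10,-6,-4,1,0]
j=5: v[5]=-10 ≤ 0 → i=4, swap v[4],v[5] → [-2,-5,-12,-11,-10,2,-6,-4,1,0]
j=6: v[6]=-6 ≤ 0 → i=5, swap v[5],v[6] → [-2,-5,-12,-11,-10,-6,2,-4,1,0]
j=7: v[7]=-4 ≤ 0 → i=6, swap v[6],v[7] → [-2,-5,-12,-11,-10,-6,-4,2,1,0]
j=8: v[8]=1 > 0 → no swap
final swap v[7],v[9] → [-2,-5,-12,-11,-10,-6,-4,0,1,2]; return 7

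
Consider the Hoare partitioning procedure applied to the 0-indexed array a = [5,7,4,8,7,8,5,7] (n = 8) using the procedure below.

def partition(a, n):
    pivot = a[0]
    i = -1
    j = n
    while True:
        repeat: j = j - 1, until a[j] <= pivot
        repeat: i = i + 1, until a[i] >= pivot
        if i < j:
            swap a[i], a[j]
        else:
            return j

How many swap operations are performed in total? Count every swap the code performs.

2

pivot=5
j stops at 6 (5), i stops at 0 (5); swap ⇒ [5,7,4,8,7,8,5,7]
j stops at 2 (4), i stops at 1 (7); swap ⇒ [5,4,7,8,7,8,5,7]
j stops at 1, i stops at 2; i≥j ⇒ return 1. a=[5,4,7,8,7,8,5,7]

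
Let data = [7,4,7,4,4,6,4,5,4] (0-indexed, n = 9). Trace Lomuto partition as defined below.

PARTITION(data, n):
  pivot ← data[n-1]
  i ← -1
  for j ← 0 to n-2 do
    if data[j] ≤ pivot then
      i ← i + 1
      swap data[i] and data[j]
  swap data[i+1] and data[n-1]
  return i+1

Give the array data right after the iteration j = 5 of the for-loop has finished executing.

pivot = data[8] = 4; i = -1
j=0: data[0]=7 > 4 → no swap
j=1: data[1]=4 ≤ 4 → i=0, swap data[0],data[1] → [4,7,7,4,4,6,4,5,4]
j=2: data[2]=7 > 4 → no swap
j=3: data[3]=4 ≤ 4 → i=1, swap data[1],data[3] → [4,4,7,7,4,6,4,5,4]
j=4: data[4]=4 ≤ 4 → i=2, swap data[2],data[4] → [4,4,4,7,7,6,4,5,4]
j=5: data[5]=6 > 4 → no swap
(after j=5) data = [4,4,4,7,7,6,4,5,4]

[4,4,4,7,7,6,4,5,4]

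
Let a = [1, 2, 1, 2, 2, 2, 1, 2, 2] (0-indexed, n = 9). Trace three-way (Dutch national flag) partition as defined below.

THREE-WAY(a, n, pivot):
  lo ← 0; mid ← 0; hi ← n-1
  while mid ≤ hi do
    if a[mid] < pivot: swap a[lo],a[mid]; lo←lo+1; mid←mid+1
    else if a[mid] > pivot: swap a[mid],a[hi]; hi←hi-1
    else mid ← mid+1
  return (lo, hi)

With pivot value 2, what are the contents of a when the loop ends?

[1, 1, 1, 2, 2, 2, 2, 2, 2]

pivot = 2; lo=0, mid=0, hi=8
a[mid]=1<2: swap a[0],a[0]; lo=1,mid=1 → [1, 2, 1, 2, 2, 2, 1, 2, 2]
a[mid]=2=2: mid=2
a[mid]=1<2: swap a[1],a[2]; lo=2,mid=3 → [1, 1, 2, 2, 2, 2, 1, 2, 2]
a[mid]=2=2: mid=4
a[mid]=2=2: mid=5
a[mid]=2=2: mid=6
a[mid]=1<2: swap a[2],a[6]; lo=3,mid=7 → [1, 1, 1, 2, 2, 2, 2, 2, 2]
a[mid]=2=2: mid=8
a[mid]=2=2: mid=9
end: lo=3, hi=8; a = [1, 1, 1, 2, 2, 2, 2, 2, 2]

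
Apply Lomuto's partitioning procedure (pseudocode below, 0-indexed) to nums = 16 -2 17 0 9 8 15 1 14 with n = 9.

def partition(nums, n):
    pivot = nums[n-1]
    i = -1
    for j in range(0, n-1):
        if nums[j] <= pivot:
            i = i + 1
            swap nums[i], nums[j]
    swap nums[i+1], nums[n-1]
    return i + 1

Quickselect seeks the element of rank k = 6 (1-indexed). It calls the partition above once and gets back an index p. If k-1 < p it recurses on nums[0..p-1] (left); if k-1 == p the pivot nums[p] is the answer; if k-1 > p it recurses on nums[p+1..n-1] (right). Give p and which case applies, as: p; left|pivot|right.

pivot=14, i=-1
j=0: 16>14, skip
j=1: -2≤14, i=0, swap(0,1) ⇒ -2 16 17 0 9 8 15 1 14
j=2: 17>14, skip
j=3: 0≤14, i=1, swap(1,3) ⇒ -2 0 17 16 9 8 15 1 14
j=4: 9≤14, i=2, swap(2,4) ⇒ -2 0 9 16 17 8 15 1 14
j=5: 8≤14, i=3, swap(3,5) ⇒ -2 0 9 8 17 16 15 1 14
j=6: 15>14, skip
j=7: 1≤14, i=4, swap(4,7) ⇒ -2 0 9 8 1 16 15 17 14
swap(5,8) ⇒ -2 0 9 8 1 14 15 17 16; return 5
p = 5; k-1 = 5 == 5 ⇒ pivot

5; pivot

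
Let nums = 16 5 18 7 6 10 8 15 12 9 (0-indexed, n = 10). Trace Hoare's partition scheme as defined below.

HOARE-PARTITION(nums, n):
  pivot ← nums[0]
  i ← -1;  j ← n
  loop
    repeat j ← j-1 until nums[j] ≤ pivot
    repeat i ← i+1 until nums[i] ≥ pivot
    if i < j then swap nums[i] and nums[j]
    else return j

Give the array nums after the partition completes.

9 5 12 7 6 10 8 15 18 16

pivot=16
j stops at 9 (9), i stops at 0 (16); swap ⇒ 9 5 18 7 6 10 8 15 12 16
j stops at 8 (12), i stops at 2 (18); swap ⇒ 9 5 12 7 6 10 8 15 18 16
j stops at 7, i stops at 8; i≥j ⇒ return 7. nums=9 5 12 7 6 10 8 15 18 16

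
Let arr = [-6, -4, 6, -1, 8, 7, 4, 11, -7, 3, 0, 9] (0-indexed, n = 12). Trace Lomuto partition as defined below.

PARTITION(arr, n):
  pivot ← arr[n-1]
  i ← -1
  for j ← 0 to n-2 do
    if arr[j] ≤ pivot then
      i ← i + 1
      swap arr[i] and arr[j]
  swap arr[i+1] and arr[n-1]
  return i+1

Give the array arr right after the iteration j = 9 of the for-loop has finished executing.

[-6, -4, 6, -1, 8, 7, 4, -7, 3, 11, 0, 9]

pivot = arr[11] = 9; i = -1
j=0: arr[0]=-6 ≤ 9 → i=0, swap arr[0],arr[0] (no change) → [-6, -4, 6, -1, 8, 7, 4, 11, -7, 3, 0, 9]
j=1: arr[1]=-4 ≤ 9 → i=1, swap arr[1],arr[1] (no change) → [-6, -4, 6, -1, 8, 7, 4, 11, -7, 3, 0, 9]
j=2: arr[2]=6 ≤ 9 → i=2, swap arr[2],arr[2] (no change) → [-6, -4, 6, -1, 8, 7, 4, 11, -7, 3, 0, 9]
j=3: arr[3]=-1 ≤ 9 → i=3, swap arr[3],arr[3] (no change) → [-6, -4, 6, -1, 8, 7, 4, 11, -7, 3, 0, 9]
j=4: arr[4]=8 ≤ 9 → i=4, swap arr[4],arr[4] (no change) → [-6, -4, 6, -1, 8, 7, 4, 11, -7, 3, 0, 9]
j=5: arr[5]=7 ≤ 9 → i=5, swap arr[5],arr[5] (no change) → [-6, -4, 6, -1, 8, 7, 4, 11, -7, 3, 0, 9]
j=6: arr[6]=4 ≤ 9 → i=6, swap arr[6],arr[6] (no change) → [-6, -4, 6, -1, 8, 7, 4, 11, -7, 3, 0, 9]
j=7: arr[7]=11 > 9 → no swap
j=8: arr[8]=-7 ≤ 9 → i=7, swap arr[7],arr[8] → [-6, -4, 6, -1, 8, 7, 4, -7, 11, 3, 0, 9]
j=9: arr[9]=3 ≤ 9 → i=8, swap arr[8],arr[9] → [-6, -4, 6, -1, 8, 7, 4, -7, 3, 11, 0, 9]
(after j=9) arr = [-6, -4, 6, -1, 8, 7, 4, -7, 3, 11, 0, 9]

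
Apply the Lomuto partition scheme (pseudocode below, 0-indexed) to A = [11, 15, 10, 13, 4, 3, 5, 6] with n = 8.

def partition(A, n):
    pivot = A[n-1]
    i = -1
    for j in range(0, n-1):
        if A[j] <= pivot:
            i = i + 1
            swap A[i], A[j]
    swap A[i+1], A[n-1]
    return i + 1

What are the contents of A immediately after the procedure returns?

[4, 3, 5, 6, 11, 15, 10, 13]

pivot = A[7] = 6; i = -1
j=0: A[0]=11 > 6 → no swap
j=1: A[1]=15 > 6 → no swap
j=2: A[2]=10 > 6 → no swap
j=3: A[3]=13 > 6 → no swap
j=4: A[4]=4 ≤ 6 → i=0, swap A[0],A[4] → [4, 15, 10, 13, 11, 3, 5, 6]
j=5: A[5]=3 ≤ 6 → i=1, swap A[1],A[5] → [4, 3, 10, 13, 11, 15, 5, 6]
j=6: A[6]=5 ≤ 6 → i=2, swap A[2],A[6] → [4, 3, 5, 13, 11, 15, 10, 6]
final swap A[3],A[7] → [4, 3, 5, 6, 11, 15, 10, 13]; return 3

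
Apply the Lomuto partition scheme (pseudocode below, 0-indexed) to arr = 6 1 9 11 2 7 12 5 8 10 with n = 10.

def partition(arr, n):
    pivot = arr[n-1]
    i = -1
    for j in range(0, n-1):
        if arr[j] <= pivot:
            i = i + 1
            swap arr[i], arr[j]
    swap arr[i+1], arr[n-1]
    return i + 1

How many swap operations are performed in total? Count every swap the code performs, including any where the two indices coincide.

8

pivot=10, i=-1
j=0: 6≤10, i=0, swap(0,0) ⇒ 6 1 9 11 2 7 12 5 8 10
j=1: 1≤10, i=1, swap(1,1) ⇒ 6 1 9 11 2 7 12 5 8 10
j=2: 9≤10, i=2, swap(2,2) ⇒ 6 1 9 11 2 7 12 5 8 10
j=3: 11>10, skip
j=4: 2≤10, i=3, swap(3,4) ⇒ 6 1 9 2 11 7 12 5 8 10
j=5: 7≤10, i=4, swap(4,5) ⇒ 6 1 9 2 7 11 12 5 8 10
j=6: 12>10, skip
j=7: 5≤10, i=5, swap(5,7) ⇒ 6 1 9 2 7 5 12 11 8 10
j=8: 8≤10, i=6, swap(6,8) ⇒ 6 1 9 2 7 5 8 11 12 10
swap(7,9) ⇒ 6 1 9 2 7 5 8 10 12 11; return 7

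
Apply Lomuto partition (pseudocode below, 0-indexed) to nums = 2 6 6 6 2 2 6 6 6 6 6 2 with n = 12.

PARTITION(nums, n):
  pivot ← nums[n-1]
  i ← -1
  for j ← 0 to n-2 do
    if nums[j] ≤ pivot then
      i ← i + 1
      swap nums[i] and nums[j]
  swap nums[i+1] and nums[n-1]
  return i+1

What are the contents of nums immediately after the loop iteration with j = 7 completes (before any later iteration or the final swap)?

pivot=2, i=-1
j=0: 2≤2, i=0, swap(0,0) ⇒ 2 6 6 6 2 2 6 6 6 6 6 2
j=1: 6>2, skip
j=2: 6>2, skip
j=3: 6>2, skip
j=4: 2≤2, i=1, swap(1,4) ⇒ 2 2 6 6 6 2 6 6 6 6 6 2
j=5: 2≤2, i=2, swap(2,5) ⇒ 2 2 2 6 6 6 6 6 6 6 6 2
j=6: 6>2, skip
j=7: 6>2, skip
(after j=7) nums = 2 2 2 6 6 6 6 6 6 6 6 2

2 2 2 6 6 6 6 6 6 6 6 2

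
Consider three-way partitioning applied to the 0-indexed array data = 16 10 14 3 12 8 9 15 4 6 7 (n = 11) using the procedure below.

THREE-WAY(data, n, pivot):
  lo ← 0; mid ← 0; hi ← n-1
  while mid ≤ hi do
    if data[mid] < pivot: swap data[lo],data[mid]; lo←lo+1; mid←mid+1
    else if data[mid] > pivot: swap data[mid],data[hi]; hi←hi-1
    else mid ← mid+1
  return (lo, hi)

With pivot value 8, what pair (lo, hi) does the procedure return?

lo=0 mid=0 hi=10
16>8: swap(0,10), hi=9 ⇒ 7 10 14 3 12 8 9 15 4 6 16
7<8: swap(0,0), lo=1 mid=1 ⇒ 7 10 14 3 12 8 9 15 4 6 16
10>8: swap(1,9), hi=8 ⇒ 7 6 14 3 12 8 9 15 4 10 16
6<8: swap(1,1), lo=2 mid=2 ⇒ 7 6 14 3 12 8 9 15 4 10 16
14>8: swap(2,8), hi=7 ⇒ 7 6 4 3 12 8 9 15 14 10 16
4<8: swap(2,2), lo=3 mid=3 ⇒ 7 6 4 3 12 8 9 15 14 10 16
3<8: swap(3,3), lo=4 mid=4 ⇒ 7 6 4 3 12 8 9 15 14 10 16
12>8: swap(4,7), hi=6 ⇒ 7 6 4 3 15 8 9 12 14 10 16
15>8: swap(4,6), hi=5 ⇒ 7 6 4 3 9 8 15 12 14 10 16
9>8: swap(4,5), hi=4 ⇒ 7 6 4 3 8 9 15 12 14 10 16
8=8: mid=5
done. lo=4 hi=4; data=7 6 4 3 8 9 15 12 14 10 16

(4, 4)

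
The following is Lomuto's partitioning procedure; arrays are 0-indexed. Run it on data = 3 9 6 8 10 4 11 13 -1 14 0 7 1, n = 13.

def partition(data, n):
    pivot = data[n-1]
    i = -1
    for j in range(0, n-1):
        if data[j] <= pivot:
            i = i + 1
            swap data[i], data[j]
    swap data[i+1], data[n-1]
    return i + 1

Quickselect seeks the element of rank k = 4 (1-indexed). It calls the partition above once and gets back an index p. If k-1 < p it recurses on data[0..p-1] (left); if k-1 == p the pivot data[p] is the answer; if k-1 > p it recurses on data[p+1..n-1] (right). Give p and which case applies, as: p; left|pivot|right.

2; right

pivot=1, i=-1
j=0: 3>1, skip
j=1: 9>1, skip
j=2: 6>1, skip
j=3: 8>1, skip
j=4: 10>1, skip
j=5: 4>1, skip
j=6: 11>1, skip
j=7: 13>1, skip
j=8: -1≤1, i=0, swap(0,8) ⇒ -1 9 6 8 10 4 11 13 3 14 0 7 1
j=9: 14>1, skip
j=10: 0≤1, i=1, swap(1,10) ⇒ -1 0 6 8 10 4 11 13 3 14 9 7 1
j=11: 7>1, skip
swap(2,12) ⇒ -1 0 1 8 10 4 11 13 3 14 9 7 6; return 2
p = 2; k-1 = 3 > 2 ⇒ right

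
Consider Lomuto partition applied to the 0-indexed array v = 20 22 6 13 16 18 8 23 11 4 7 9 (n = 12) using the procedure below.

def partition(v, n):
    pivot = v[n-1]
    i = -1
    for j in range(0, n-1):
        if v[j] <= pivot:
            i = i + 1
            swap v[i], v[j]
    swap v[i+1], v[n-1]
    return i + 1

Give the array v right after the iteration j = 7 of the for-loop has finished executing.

6 8 20 13 16 18 22 23 11 4 7 9

pivot=9, i=-1
j=0: 20>9, skip
j=1: 22>9, skip
j=2: 6≤9, i=0, swap(0,2) ⇒ 6 22 20 13 16 18 8 23 11 4 7 9
j=3: 13>9, skip
j=4: 16>9, skip
j=5: 18>9, skip
j=6: 8≤9, i=1, swap(1,6) ⇒ 6 8 20 13 16 18 22 23 11 4 7 9
j=7: 23>9, skip
(after j=7) v = 6 8 20 13 16 18 22 23 11 4 7 9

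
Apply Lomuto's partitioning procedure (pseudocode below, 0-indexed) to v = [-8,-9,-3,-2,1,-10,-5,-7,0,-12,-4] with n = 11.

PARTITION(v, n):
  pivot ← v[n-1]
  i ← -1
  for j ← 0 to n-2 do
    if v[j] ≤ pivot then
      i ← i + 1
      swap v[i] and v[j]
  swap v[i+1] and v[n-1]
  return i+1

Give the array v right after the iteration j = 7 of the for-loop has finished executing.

[-8,-9,-10,-5,-7,-3,-2,1,0,-12,-4]

pivot=-4, i=-1
j=0: -8≤-4, i=0, swap(0,0) ⇒ [-8,-9,-3,-2,1,-10,-5,-7,0,-12,-4]
j=1: -9≤-4, i=1, swap(1,1) ⇒ [-8,-9,-3,-2,1,-10,-5,-7,0,-12,-4]
j=2: -3>-4, skip
j=3: -2>-4, skip
j=4: 1>-4, skip
j=5: -10≤-4, i=2, swap(2,5) ⇒ [-8,-9,-10,-2,1,-3,-5,-7,0,-12,-4]
j=6: -5≤-4, i=3, swap(3,6) ⇒ [-8,-9,-10,-5,1,-3,-2,-7,0,-12,-4]
j=7: -7≤-4, i=4, swap(4,7) ⇒ [-8,-9,-10,-5,-7,-3,-2,1,0,-12,-4]
(after j=7) v = [-8,-9,-10,-5,-7,-3,-2,1,0,-12,-4]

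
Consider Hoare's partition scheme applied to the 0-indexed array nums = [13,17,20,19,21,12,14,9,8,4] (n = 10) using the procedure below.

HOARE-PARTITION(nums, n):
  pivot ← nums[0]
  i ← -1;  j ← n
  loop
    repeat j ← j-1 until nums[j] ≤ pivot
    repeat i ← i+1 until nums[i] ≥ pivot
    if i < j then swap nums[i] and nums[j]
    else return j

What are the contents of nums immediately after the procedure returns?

[4,8,9,12,21,19,14,20,17,13]

pivot = nums[0] = 13; i = -1, j = 10
j→9 (nums[9]=4≤13), i→0 (nums[0]=13≥13); i<j, swap → [4,17,20,19,21,12,14,9,8,13]
j→8 (nums[8]=8≤13), i→1 (nums[1]=17≥13); i<j, swap → [4,8,20,19,21,12,14,9,17,13]
j→7 (nums[7]=9≤13), i→2 (nums[2]=20≥13); i<j, swap → [4,8,9,19,21,12,14,20,17,13]
j→5 (nums[5]=12≤13), i→3 (nums[3]=19≥13); i<j, swap → [4,8,9,12,21,19,14,20,17,13]
j→3, i→4; i≥j, return j=3. nums = [4,8,9,12,21,19,14,20,17,13]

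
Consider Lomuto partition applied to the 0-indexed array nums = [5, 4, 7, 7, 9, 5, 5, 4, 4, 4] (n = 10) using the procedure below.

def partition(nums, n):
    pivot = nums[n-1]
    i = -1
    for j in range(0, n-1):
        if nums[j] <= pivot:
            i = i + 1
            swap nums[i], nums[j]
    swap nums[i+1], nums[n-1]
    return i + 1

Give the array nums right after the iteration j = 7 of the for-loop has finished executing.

pivot=4, i=-1
j=0: 5>4, skip
j=1: 4≤4, i=0, swap(0,1) ⇒ [4, 5, 7, 7, 9, 5, 5, 4, 4, 4]
j=2: 7>4, skip
j=3: 7>4, skip
j=4: 9>4, skip
j=5: 5>4, skip
j=6: 5>4, skip
j=7: 4≤4, i=1, swap(1,7) ⇒ [4, 4, 7, 7, 9, 5, 5, 5, 4, 4]
(after j=7) nums = [4, 4, 7, 7, 9, 5, 5, 5, 4, 4]

[4, 4, 7, 7, 9, 5, 5, 5, 4, 4]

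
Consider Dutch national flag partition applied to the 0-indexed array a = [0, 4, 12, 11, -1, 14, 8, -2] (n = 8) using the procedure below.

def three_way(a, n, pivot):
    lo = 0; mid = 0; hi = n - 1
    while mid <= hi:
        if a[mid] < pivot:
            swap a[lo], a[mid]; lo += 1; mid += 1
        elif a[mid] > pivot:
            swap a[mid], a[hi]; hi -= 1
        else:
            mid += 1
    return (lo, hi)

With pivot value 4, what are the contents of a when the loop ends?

[0, -2, -1, 4, 14, 8, 11, 12]

lo=0 mid=0 hi=7
0<4: swap(0,0), lo=1 mid=1 ⇒ [0, 4, 12, 11, -1, 14, 8, -2]
4=4: mid=2
12>4: swap(2,7), hi=6 ⇒ [0, 4, -2, 11, -1, 14, 8, 12]
-2<4: swap(1,2), lo=2 mid=3 ⇒ [0, -2, 4, 11, -1, 14, 8, 12]
11>4: swap(3,6), hi=5 ⇒ [0, -2, 4, 8, -1, 14, 11, 12]
8>4: swap(3,5), hi=4 ⇒ [0, -2, 4, 14, -1, 8, 11, 12]
14>4: swap(3,4), hi=3 ⇒ [0, -2, 4, -1, 14, 8, 11, 12]
-1<4: swap(2,3), lo=3 mid=4 ⇒ [0, -2, -1, 4, 14, 8, 11, 12]
done. lo=3 hi=3; a=[0, -2, -1, 4, 14, 8, 11, 12]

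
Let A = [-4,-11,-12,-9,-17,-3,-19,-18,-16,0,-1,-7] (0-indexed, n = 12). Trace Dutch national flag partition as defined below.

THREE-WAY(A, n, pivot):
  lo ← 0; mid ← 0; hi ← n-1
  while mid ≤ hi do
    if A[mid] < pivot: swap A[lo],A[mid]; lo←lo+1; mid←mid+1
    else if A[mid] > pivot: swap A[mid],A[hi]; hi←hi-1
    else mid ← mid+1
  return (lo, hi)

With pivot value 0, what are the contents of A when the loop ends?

[-4,-11,-12,-9,-17,-3,-19,-18,-16,-1,-7,0]

lo=0 mid=0 hi=11
-4<0: swap(0,0), lo=1 mid=1 ⇒ [-4,-11,-12,-9,-17,-3,-19,-18,-16,0,-1,-7]
-11<0: swap(1,1), lo=2 mid=2 ⇒ [-4,-11,-12,-9,-17,-3,-19,-18,-16,0,-1,-7]
-12<0: swap(2,2), lo=3 mid=3 ⇒ [-4,-11,-12,-9,-17,-3,-19,-18,-16,0,-1,-7]
-9<0: swap(3,3), lo=4 mid=4 ⇒ [-4,-11,-12,-9,-17,-3,-19,-18,-16,0,-1,-7]
-17<0: swap(4,4), lo=5 mid=5 ⇒ [-4,-11,-12,-9,-17,-3,-19,-18,-16,0,-1,-7]
-3<0: swap(5,5), lo=6 mid=6 ⇒ [-4,-11,-12,-9,-17,-3,-19,-18,-16,0,-1,-7]
-19<0: swap(6,6), lo=7 mid=7 ⇒ [-4,-11,-12,-9,-17,-3,-19,-18,-16,0,-1,-7]
-18<0: swap(7,7), lo=8 mid=8 ⇒ [-4,-11,-12,-9,-17,-3,-19,-18,-16,0,-1,-7]
-16<0: swap(8,8), lo=9 mid=9 ⇒ [-4,-11,-12,-9,-17,-3,-19,-18,-16,0,-1,-7]
0=0: mid=10
-1<0: swap(9,10), lo=10 mid=11 ⇒ [-4,-11,-12,-9,-17,-3,-19,-18,-16,-1,0,-7]
-7<0: swap(10,11), lo=11 mid=12 ⇒ [-4,-11,-12,-9,-17,-3,-19,-18,-16,-1,-7,0]
done. lo=11 hi=11; A=[-4,-11,-12,-9,-17,-3,-19,-18,-16,-1,-7,0]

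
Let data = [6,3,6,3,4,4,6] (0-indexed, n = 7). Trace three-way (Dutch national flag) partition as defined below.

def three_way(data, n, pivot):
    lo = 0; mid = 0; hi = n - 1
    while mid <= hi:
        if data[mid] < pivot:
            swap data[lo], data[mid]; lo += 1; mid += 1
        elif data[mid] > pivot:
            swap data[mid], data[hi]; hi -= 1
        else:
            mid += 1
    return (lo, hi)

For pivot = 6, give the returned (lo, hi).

(4, 6)

lo=0 mid=0 hi=6
6=6: mid=1
3<6: swap(0,1), lo=1 mid=2 ⇒ [3,6,6,3,4,4,6]
6=6: mid=3
3<6: swap(1,3), lo=2 mid=4 ⇒ [3,3,6,6,4,4,6]
4<6: swap(2,4), lo=3 mid=5 ⇒ [3,3,4,6,6,4,6]
4<6: swap(3,5), lo=4 mid=6 ⇒ [3,3,4,4,6,6,6]
6=6: mid=7
done. lo=4 hi=6; data=[3,3,4,4,6,6,6]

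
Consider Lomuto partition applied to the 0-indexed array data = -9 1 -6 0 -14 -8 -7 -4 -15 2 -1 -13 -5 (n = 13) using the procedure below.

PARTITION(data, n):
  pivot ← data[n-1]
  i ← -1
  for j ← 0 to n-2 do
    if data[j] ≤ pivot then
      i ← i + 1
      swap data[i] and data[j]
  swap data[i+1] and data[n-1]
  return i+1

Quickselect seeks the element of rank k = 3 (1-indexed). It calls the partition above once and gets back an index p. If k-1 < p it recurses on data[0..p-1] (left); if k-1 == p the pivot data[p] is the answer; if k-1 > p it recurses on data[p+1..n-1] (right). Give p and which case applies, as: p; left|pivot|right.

7; left

pivot = data[12] = -5; i = -1
j=0: data[0]=-9 ≤ -5 → i=0, swap data[0],data[0] (no change) → -9 1 -6 0 -14 -8 -7 -4 -15 2 -1 -13 -5
j=1: data[1]=1 > -5 → no swap
j=2: data[2]=-6 ≤ -5 → i=1, swap data[1],data[2] → -9 -6 1 0 -14 -8 -7 -4 -15 2 -1 -13 -5
j=3: data[3]=0 > -5 → no swap
j=4: data[4]=-14 ≤ -5 → i=2, swap data[2],data[4] → -9 -6 -14 0 1 -8 -7 -4 -15 2 -1 -13 -5
j=5: data[5]=-8 ≤ -5 → i=3, swap data[3],data[5] → -9 -6 -14 -8 1 0 -7 -4 -15 2 -1 -13 -5
j=6: data[6]=-7 ≤ -5 → i=4, swap data[4],data[6] → -9 -6 -14 -8 -7 0 1 -4 -15 2 -1 -13 -5
j=7: data[7]=-4 > -5 → no swap
j=8: data[8]=-15 ≤ -5 → i=5, swap data[5],data[8] → -9 -6 -14 -8 -7 -15 1 -4 0 2 -1 -13 -5
j=9: data[9]=2 > -5 → no swap
j=10: data[10]=-1 > -5 → no swap
j=11: data[11]=-13 ≤ -5 → i=6, swap data[6],data[11] → -9 -6 -14 -8 -7 -15 -13 -4 0 2 -1 1 -5
final swap data[7],data[12] → -9 -6 -14 -8 -7 -15 -13 -5 0 2 -1 1 -4; return 7
p = 7; k-1 = 2 < 7 ⇒ left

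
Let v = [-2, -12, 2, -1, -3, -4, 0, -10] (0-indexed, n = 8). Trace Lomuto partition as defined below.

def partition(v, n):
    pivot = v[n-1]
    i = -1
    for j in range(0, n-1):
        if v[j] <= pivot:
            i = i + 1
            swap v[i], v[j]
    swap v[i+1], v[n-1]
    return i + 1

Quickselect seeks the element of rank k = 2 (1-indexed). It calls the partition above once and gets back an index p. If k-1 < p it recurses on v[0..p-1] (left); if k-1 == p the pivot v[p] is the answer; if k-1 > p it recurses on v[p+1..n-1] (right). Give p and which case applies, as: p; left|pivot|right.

pivot=-10, i=-1
j=0: -2>-10, skip
j=1: -12≤-10, i=0, swap(0,1) ⇒ [-12, -2, 2, -1, -3, -4, 0, -10]
j=2: 2>-10, skip
j=3: -1>-10, skip
j=4: -3>-10, skip
j=5: -4>-10, skip
j=6: 0>-10, skip
swap(1,7) ⇒ [-12, -10, 2, -1, -3, -4, 0, -2]; return 1
p = 1; k-1 = 1 == 1 ⇒ pivot

1; pivot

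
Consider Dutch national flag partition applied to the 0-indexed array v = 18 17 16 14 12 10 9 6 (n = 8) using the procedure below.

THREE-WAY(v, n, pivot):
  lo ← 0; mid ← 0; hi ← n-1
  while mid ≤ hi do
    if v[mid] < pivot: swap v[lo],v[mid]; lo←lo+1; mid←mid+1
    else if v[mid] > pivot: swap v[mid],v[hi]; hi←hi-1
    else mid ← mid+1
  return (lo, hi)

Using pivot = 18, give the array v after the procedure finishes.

17 16 14 12 10 9 6 18

pivot = 18; lo=0, mid=0, hi=7
v[mid]=18=18: mid=1
v[mid]=17<18: swap v[0],v[1]; lo=1,mid=2 → 17 18 16 14 12 10 9 6
v[mid]=16<18: swap v[1],v[2]; lo=2,mid=3 → 17 16 18 14 12 10 9 6
v[mid]=14<18: swap v[2],v[3]; lo=3,mid=4 → 17 16 14 18 12 10 9 6
v[mid]=12<18: swap v[3],v[4]; lo=4,mid=5 → 17 16 14 12 18 10 9 6
v[mid]=10<18: swap v[4],v[5]; lo=5,mid=6 → 17 16 14 12 10 18 9 6
v[mid]=9<18: swap v[5],v[6]; lo=6,mid=7 → 17 16 14 12 10 9 18 6
v[mid]=6<18: swap v[6],v[7]; lo=7,mid=8 → 17 16 14 12 10 9 6 18
end: lo=7, hi=7; v = 17 16 14 12 10 9 6 18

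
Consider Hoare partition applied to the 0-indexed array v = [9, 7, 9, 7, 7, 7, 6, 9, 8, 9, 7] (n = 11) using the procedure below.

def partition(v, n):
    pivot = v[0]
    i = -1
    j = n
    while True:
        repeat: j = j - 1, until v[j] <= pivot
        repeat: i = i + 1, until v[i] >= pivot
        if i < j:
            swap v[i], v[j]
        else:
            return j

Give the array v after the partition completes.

pivot = v[0] = 9; i = -1, j = 11
j→10 (v[10]=7≤9), i→0 (v[0]=9≥9); i<j, swap → [7, 7, 9, 7, 7, 7, 6, 9, 8, 9, 9]
j→9 (v[9]=9≤9), i→2 (v[2]=9≥9); i<j, swap → [7, 7, 9, 7, 7, 7, 6, 9, 8, 9, 9]
j→8 (v[8]=8≤9), i→7 (v[7]=9≥9); i<j, swap → [7, 7, 9, 7, 7, 7, 6, 8, 9, 9, 9]
j→7, i→8; i≥j, return j=7. v = [7, 7, 9, 7, 7, 7, 6, 8, 9, 9, 9]

[7, 7, 9, 7, 7, 7, 6, 8, 9, 9, 9]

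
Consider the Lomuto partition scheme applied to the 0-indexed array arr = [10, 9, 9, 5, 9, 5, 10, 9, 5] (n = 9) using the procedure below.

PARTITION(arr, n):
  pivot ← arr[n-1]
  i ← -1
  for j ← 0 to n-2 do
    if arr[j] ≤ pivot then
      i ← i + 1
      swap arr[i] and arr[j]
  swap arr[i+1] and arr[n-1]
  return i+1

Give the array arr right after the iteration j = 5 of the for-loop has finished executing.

[5, 5, 9, 10, 9, 9, 10, 9, 5]

pivot = arr[8] = 5; i = -1
j=0: arr[0]=10 > 5 → no swap
j=1: arr[1]=9 > 5 → no swap
j=2: arr[2]=9 > 5 → no swap
j=3: arr[3]=5 ≤ 5 → i=0, swap arr[0],arr[3] → [5, 9, 9, 10, 9, 5, 10, 9, 5]
j=4: arr[4]=9 > 5 → no swap
j=5: arr[5]=5 ≤ 5 → i=1, swap arr[1],arr[5] → [5, 5, 9, 10, 9, 9, 10, 9, 5]
(after j=5) arr = [5, 5, 9, 10, 9, 9, 10, 9, 5]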